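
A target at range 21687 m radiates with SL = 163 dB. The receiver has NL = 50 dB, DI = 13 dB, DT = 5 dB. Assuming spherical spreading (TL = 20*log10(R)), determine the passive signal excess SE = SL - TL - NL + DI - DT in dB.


Step 1: TL = 20*log10(21687) = 86.72 dB
Step 2: SE = 163 - 86.72 - 50 + 13 - 5 = 34.28

34.28 dB


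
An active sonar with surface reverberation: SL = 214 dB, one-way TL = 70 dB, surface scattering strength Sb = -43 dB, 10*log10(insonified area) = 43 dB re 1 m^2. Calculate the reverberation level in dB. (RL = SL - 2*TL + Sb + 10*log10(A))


RL = SL - 2*TL + Sb + 10*log10(A) = 214 - 2*70 + (-43) + 43 = 74

74 dB


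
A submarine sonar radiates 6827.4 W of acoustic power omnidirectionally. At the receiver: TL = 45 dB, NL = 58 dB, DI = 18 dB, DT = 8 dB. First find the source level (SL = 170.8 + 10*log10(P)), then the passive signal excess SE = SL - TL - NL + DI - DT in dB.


Step 1: SL = 170.8 + 10*log10(6827.4) = 209.14 dB
Step 2: SE = SL - TL - NL + DI - DT = 209.14 - 45 - 58 + 18 - 8 = 116.14

116.14 dB


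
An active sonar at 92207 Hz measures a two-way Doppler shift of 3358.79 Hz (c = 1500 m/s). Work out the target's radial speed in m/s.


27.32 m/s


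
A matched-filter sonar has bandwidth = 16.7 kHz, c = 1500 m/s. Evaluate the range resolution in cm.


4.49 cm


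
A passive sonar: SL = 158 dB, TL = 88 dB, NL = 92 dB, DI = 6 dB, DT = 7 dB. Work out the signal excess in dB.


-23 dB


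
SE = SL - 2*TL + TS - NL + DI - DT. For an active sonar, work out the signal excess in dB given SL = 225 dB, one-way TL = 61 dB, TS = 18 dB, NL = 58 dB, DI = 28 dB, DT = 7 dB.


SE = SL - 2*TL + TS - NL + DI - DT = 225 - 2*61 + (18) - 58 + 28 - 7 = 84

84 dB


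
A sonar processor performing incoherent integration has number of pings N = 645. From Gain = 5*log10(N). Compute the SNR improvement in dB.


Gain = 5*log10(645) = 14.05

14.05 dB


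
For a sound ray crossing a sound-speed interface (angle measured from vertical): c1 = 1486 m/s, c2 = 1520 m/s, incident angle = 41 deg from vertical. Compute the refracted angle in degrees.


sin(theta2) = (c2/c1)*sin(theta1) = (1520/1486)*sin(41 deg) = 0.67107
theta2 = arcsin(0.67107) = 42.15

42.15 deg


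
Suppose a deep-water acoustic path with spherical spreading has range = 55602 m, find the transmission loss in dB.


TL = 20*log10(55602) = 94.9

94.9 dB


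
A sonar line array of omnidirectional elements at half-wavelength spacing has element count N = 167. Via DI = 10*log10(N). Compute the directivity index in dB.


DI = 10*log10(167) = 22.23

22.23 dB


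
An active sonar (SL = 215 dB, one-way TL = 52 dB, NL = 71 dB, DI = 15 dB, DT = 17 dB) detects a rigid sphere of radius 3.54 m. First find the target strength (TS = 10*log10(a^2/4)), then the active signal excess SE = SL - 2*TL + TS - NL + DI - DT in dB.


Step 1: TS = 10*log10(3.54^2/4) = 4.96 dB
Step 2: SE = SL - 2*TL + TS - NL + DI - DT = 215 - 2*52 + (4.96) - 71 + 15 - 17 = 42.96

42.96 dB


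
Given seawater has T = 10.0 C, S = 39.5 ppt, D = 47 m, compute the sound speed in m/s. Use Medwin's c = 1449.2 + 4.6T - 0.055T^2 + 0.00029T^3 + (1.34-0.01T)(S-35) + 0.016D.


c = 1449.2 + 4.6*10.0 - 0.055*10.0^2 + 0.00029*10.0^3 + (1.34 - 0.01*10.0)*(39.5 - 35) + 0.016*47 = 1496.32

1496.32 m/s


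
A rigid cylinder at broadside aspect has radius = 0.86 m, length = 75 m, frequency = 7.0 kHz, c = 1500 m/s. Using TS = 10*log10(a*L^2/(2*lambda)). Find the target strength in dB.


lambda = 1500/7000 = 0.21429 m
TS = 10*log10(0.86*75^2/(2*0.21429)) = 40.53

40.53 dB


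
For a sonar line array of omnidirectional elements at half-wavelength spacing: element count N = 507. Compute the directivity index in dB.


27.05 dB


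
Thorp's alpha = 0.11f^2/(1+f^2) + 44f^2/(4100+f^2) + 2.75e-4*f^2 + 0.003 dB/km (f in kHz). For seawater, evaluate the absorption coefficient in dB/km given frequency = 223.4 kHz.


54.497 dB/km


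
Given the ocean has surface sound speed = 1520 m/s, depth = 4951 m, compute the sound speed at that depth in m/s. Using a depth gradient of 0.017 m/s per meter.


1604.167 m/s


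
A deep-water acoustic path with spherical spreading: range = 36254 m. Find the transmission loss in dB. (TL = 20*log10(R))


91.19 dB


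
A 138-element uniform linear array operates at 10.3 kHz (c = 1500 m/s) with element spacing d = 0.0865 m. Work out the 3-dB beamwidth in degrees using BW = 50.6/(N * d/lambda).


Step 1: lambda = 1500/10300 = 0.14563 m
Step 2: d/lambda = 0.0865/0.14563 = 0.594
Step 3: BW = 50.6/(N * d/lambda) = 50.6/(138 * 0.594) = 0.62

0.62 deg


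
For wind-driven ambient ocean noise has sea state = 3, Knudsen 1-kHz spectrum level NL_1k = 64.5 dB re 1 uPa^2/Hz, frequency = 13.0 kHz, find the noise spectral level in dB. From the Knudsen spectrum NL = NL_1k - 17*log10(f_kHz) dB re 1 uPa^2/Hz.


NL = NL_1k - 17*log10(f_kHz) = 64.5 - 17*log10(13.0) = 64.5 - (18.94) = 45.56

45.56 dB


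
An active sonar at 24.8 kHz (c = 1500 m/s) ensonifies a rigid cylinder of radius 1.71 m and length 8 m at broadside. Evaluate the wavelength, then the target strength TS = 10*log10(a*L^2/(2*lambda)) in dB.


Step 1: lambda = c/f = 1500/24800 = 0.06048 m
Step 2: TS = 10*log10(a*L^2/(2*lambda)) = 10*log10(1.71*8^2/(2*0.06048)) = 29.57

29.57 dB


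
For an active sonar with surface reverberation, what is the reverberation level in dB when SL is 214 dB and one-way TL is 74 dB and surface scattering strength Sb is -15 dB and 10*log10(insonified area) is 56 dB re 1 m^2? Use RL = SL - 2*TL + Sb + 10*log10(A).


107 dB


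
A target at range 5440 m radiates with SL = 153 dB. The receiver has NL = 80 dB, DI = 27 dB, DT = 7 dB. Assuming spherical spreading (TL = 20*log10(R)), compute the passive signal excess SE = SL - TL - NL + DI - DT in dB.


18.29 dB


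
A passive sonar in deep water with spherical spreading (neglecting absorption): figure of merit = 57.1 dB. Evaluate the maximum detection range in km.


At max range FOM = TL, so 20*log10(R) = 57.1
R = 10^(57.1/20) = 716.14 m = 0.72 km

0.72 km


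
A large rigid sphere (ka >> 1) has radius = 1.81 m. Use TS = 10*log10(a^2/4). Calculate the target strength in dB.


TS = 10*log10(1.81^2 / 4) = 10*log10(0.819025) = -0.87

-0.87 dB


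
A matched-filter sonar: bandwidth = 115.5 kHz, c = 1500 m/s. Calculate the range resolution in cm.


dR = c/(2*BW) = 1500 / (2 * 115.5e3) = 0.0065 m = 0.65 cm

0.65 cm


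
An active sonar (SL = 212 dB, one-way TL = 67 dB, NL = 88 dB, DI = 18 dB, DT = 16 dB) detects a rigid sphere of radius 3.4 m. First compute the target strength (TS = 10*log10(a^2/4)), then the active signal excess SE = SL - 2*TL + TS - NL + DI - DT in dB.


Step 1: TS = 10*log10(3.4^2/4) = 4.61 dB
Step 2: SE = SL - 2*TL + TS - NL + DI - DT = 212 - 2*67 + (4.61) - 88 + 18 - 16 = -3.39

-3.39 dB


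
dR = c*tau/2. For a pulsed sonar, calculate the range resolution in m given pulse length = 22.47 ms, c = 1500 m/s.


dR = c*tau/2 = 1500 * 22.47e-3 / 2 = 16.8525

16.8525 m


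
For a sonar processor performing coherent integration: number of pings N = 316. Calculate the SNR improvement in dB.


25.0 dB


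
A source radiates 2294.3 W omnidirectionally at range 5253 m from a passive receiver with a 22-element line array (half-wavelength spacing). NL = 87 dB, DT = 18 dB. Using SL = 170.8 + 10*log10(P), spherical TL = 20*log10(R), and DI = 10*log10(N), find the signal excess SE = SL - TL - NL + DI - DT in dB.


Step 1: SL = 170.8 + 10*log10(2294.3) = 204.41 dB
Step 2: TL = 20*log10(5253) = 74.41 dB
Step 3: DI = 10*log10(22) = 13.42 dB
Step 4: SE = SL - TL - NL + DI - DT = 204.41 - 74.41 - 87 + 13.42 - 18 = 38.42

38.42 dB


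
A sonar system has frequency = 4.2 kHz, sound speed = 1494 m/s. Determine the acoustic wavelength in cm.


lambda = c/f = 1494 / 4200 = 0.3557 m = 35.57 cm

35.57 cm


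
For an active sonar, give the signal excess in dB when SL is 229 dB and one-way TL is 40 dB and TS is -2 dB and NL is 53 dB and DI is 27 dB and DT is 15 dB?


SE = SL - 2*TL + TS - NL + DI - DT = 229 - 2*40 + (-2) - 53 + 27 - 15 = 106

106 dB


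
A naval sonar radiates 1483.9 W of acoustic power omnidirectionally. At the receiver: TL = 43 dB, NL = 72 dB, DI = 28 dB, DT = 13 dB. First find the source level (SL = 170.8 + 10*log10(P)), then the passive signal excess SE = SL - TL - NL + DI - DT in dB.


Step 1: SL = 170.8 + 10*log10(1483.9) = 202.51 dB
Step 2: SE = SL - TL - NL + DI - DT = 202.51 - 43 - 72 + 28 - 13 = 102.51

102.51 dB


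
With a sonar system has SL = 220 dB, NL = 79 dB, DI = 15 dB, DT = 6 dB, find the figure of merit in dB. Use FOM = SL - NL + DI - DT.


FOM = SL - NL + DI - DT = 220 - 79 + 15 - 6 = 150

150 dB


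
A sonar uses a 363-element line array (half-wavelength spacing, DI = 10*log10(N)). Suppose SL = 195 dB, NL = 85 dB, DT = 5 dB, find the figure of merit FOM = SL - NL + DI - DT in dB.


130.6 dB


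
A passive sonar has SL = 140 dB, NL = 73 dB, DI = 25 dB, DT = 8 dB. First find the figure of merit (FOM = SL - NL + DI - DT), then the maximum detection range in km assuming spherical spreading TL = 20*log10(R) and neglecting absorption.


Step 1: FOM = SL - NL + DI - DT = 140 - 73 + 25 - 8 = 84 dB
Step 2: at max range FOM = TL = 20*log10(R), so R = 10^(84/20) = 15848.93 m = 15.85 km

15.85 km


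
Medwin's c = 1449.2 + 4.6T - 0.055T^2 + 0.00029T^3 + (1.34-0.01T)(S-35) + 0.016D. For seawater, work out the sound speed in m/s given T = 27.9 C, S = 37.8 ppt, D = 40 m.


c = 1449.2 + 4.6*27.9 - 0.055*27.9^2 + 0.00029*27.9^3 + (1.34 - 0.01*27.9)*(37.8 - 35) + 0.016*40 = 1544.64

1544.64 m/s


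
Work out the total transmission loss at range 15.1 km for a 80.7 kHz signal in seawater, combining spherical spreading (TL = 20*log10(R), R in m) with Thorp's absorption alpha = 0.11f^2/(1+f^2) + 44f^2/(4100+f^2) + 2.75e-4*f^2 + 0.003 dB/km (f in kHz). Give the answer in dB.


Step 1 (Thorp): alpha = 0.11*6512.49/(1+6512.49) + 44*6512.49/(4100+6512.49) + 2.75e-4*6512.49 + 0.003 = 28.9051 dB/km
Step 2: TL_spread = 20*log10(15100) = 83.58 dB
Step 3: TL_abs = alpha*R = 28.9051 * 15.1 = 436.47 dB
Step 4: TL_total = 83.58 + 436.47 = 520.05

520.05 dB


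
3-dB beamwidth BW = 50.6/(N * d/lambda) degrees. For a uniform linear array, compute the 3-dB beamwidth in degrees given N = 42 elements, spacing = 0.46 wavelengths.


2.62 deg


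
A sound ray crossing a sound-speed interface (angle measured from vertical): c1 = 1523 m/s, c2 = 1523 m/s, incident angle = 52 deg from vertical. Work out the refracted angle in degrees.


sin(theta2) = (c2/c1)*sin(theta1) = (1523/1523)*sin(52 deg) = 0.78801
theta2 = arcsin(0.78801) = 52.0

52.0 deg


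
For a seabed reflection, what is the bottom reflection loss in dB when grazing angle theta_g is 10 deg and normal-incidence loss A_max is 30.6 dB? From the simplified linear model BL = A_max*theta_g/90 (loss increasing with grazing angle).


3.4 dB


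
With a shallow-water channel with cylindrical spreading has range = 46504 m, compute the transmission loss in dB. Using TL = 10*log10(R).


TL = 10*log10(46504) = 46.67

46.67 dB


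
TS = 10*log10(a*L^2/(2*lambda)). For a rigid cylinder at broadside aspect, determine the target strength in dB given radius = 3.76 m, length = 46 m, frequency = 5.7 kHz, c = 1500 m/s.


lambda = 1500/5700 = 0.26316 m
TS = 10*log10(3.76*46^2/(2*0.26316)) = 41.79

41.79 dB


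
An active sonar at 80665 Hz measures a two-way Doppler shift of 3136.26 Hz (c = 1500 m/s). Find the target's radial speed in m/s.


From fd = 2*f*v/c, v = c*fd/(2*f) = 1500 * 3136.26 / (2*80665) = 29.16

29.16 m/s


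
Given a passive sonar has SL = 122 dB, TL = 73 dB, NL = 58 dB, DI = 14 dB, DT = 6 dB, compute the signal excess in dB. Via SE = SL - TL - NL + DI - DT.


SE = SL - TL - NL + DI - DT = 122 - 73 - 58 + 14 - 6 = -1

-1 dB


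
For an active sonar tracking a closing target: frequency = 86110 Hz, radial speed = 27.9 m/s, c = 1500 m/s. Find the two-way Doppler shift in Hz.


fd = 2*f*v/c = 2 * 86110 * 27.9 / 1500 = 3203.29

3203.29 Hz


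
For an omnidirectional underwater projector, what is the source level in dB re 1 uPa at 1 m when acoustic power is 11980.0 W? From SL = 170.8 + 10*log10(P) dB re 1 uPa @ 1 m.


SL = 170.8 + 10*log10(11980.0) = 170.8 + 40.78 = 211.58

211.58 dB


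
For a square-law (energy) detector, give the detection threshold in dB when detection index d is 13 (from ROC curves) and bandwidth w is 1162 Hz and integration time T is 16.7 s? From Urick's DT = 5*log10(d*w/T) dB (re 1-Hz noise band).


14.78 dB


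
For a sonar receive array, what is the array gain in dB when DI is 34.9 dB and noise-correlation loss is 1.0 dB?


AG = DI - L_corr = 34.9 - 1.0 = 33.9

33.9 dB


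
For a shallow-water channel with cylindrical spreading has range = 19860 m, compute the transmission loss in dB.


TL = 10*log10(19860) = 42.98

42.98 dB


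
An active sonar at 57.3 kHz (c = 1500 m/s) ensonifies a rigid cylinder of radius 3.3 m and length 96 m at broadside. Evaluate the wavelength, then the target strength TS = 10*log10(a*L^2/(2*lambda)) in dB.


Step 1: lambda = c/f = 1500/57300 = 0.02618 m
Step 2: TS = 10*log10(a*L^2/(2*lambda)) = 10*log10(3.3*96^2/(2*0.02618)) = 57.64

57.64 dB


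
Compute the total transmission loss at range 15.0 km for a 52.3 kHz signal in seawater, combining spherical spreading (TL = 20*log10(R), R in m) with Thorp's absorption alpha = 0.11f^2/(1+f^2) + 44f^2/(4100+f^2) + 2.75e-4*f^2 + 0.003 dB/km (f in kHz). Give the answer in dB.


Step 1 (Thorp): alpha = 0.11*2735.29/(1+2735.29) + 44*2735.29/(4100+2735.29) + 2.75e-4*2735.29 + 0.003 = 18.4727 dB/km
Step 2: TL_spread = 20*log10(15000) = 83.52 dB
Step 3: TL_abs = alpha*R = 18.4727 * 15.0 = 277.09 dB
Step 4: TL_total = 83.52 + 277.09 = 360.61

360.61 dB


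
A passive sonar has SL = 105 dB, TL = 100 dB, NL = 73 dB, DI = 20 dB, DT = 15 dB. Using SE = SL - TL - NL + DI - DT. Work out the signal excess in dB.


SE = SL - TL - NL + DI - DT = 105 - 100 - 73 + 20 - 15 = -63

-63 dB


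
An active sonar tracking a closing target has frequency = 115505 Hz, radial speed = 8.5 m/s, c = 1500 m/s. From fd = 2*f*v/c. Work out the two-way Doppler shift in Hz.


1309.06 Hz


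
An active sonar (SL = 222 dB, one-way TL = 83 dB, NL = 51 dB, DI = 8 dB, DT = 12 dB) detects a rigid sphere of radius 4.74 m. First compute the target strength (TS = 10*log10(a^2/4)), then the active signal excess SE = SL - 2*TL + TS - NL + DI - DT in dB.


Step 1: TS = 10*log10(4.74^2/4) = 7.49 dB
Step 2: SE = SL - 2*TL + TS - NL + DI - DT = 222 - 2*83 + (7.49) - 51 + 8 - 12 = 8.49

8.49 dB


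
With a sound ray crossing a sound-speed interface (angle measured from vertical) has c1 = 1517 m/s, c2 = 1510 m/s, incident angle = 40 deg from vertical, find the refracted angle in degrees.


39.78 deg


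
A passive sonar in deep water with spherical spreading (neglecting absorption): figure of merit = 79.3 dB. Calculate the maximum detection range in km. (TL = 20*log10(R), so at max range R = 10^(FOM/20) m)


At max range FOM = TL, so 20*log10(R) = 79.3
R = 10^(79.3/20) = 9225.71 m = 9.23 km

9.23 km


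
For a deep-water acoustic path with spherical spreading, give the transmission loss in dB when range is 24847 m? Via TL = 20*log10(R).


TL = 20*log10(24847) = 87.91

87.91 dB


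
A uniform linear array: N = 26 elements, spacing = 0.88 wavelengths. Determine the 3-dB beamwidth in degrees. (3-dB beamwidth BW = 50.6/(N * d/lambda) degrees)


BW = 50.6 / (26 * 0.88) = 50.6 / 22.88 = 2.21

2.21 deg


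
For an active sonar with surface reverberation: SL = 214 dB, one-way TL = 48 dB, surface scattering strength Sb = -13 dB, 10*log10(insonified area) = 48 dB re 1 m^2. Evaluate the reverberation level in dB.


RL = SL - 2*TL + Sb + 10*log10(A) = 214 - 2*48 + (-13) + 48 = 153

153 dB


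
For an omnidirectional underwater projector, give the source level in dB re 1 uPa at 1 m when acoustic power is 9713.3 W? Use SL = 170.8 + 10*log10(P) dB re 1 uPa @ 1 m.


210.67 dB


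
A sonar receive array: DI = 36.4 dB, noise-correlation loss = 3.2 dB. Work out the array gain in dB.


33.2 dB


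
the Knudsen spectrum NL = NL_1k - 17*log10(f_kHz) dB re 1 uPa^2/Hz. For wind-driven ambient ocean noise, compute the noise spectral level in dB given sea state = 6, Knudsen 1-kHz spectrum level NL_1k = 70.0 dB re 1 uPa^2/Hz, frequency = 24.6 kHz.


46.35 dB


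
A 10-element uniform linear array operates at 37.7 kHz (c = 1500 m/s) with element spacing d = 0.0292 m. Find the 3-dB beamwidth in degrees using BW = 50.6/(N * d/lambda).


Step 1: lambda = 1500/37700 = 0.03979 m
Step 2: d/lambda = 0.0292/0.03979 = 0.7339
Step 3: BW = 50.6/(N * d/lambda) = 50.6/(10 * 0.7339) = 6.89

6.89 deg


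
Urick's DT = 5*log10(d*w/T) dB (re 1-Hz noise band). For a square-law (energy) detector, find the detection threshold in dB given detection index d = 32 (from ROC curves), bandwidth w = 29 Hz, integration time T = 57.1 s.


DT = 5*log10(d*w/T) = 5*log10(32 * 29 / 57.1) = 5*log10(16.25) = 6.05

6.05 dB


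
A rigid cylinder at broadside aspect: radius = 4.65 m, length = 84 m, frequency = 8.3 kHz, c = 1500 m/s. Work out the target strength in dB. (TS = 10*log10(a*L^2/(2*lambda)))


lambda = 1500/8300 = 0.18072 m
TS = 10*log10(4.65*84^2/(2*0.18072)) = 49.58

49.58 dB


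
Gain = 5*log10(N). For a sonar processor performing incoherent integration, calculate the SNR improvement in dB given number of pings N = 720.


Gain = 5*log10(720) = 14.29

14.29 dB


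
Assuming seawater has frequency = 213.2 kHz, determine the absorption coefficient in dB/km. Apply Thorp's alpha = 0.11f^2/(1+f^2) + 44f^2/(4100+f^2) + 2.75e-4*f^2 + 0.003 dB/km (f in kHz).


f^2 = 45454.24
alpha = 0.11*45454.24/(1+45454.24) + 44*45454.24/(4100+45454.24) + 2.75e-4*45454.24 + 0.003 = 52.972

52.972 dB/km


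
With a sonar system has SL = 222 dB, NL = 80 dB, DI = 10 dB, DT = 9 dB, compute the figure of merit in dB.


FOM = SL - NL + DI - DT = 222 - 80 + 10 - 9 = 143

143 dB


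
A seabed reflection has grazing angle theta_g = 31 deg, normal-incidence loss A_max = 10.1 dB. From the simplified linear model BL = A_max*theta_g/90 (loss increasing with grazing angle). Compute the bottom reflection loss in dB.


BL = A_max * theta_g / 90 = 10.1 * 31 / 90 = 3.48

3.48 dB


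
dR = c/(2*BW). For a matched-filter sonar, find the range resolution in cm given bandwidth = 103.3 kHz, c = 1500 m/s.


dR = c/(2*BW) = 1500 / (2 * 103.3e3) = 0.0073 m = 0.73 cm

0.73 cm


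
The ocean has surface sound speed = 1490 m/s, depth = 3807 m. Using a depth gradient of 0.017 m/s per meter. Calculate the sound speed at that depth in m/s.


c = 1490 + 0.017 * 3807 = 1554.719

1554.719 m/s


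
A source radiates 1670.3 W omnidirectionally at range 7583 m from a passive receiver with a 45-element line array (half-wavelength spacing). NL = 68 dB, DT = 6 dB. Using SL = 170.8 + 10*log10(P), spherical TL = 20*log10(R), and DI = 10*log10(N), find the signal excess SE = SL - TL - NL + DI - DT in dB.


Step 1: SL = 170.8 + 10*log10(1670.3) = 203.03 dB
Step 2: TL = 20*log10(7583) = 77.6 dB
Step 3: DI = 10*log10(45) = 16.53 dB
Step 4: SE = SL - TL - NL + DI - DT = 203.03 - 77.6 - 68 + 16.53 - 6 = 67.96

67.96 dB


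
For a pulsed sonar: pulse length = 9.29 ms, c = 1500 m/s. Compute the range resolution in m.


dR = c*tau/2 = 1500 * 9.29e-3 / 2 = 6.9675

6.9675 m


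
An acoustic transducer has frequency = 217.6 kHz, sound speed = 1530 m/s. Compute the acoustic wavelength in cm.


lambda = c/f = 1530 / 217600 = 0.007 m = 0.7 cm

0.7 cm


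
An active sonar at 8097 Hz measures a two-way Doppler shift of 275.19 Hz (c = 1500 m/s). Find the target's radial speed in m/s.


25.49 m/s


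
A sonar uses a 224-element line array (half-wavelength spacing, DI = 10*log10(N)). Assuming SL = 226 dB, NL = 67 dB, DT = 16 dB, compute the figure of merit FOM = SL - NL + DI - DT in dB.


Step 1: DI = 10*log10(224) = 23.5 dB
Step 2: FOM = SL - NL + DI - DT = 226 - 67 + 23.5 - 16 = 166.5

166.5 dB


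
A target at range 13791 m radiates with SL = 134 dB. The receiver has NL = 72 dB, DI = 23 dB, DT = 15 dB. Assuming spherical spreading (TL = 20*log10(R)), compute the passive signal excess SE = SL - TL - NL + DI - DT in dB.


Step 1: TL = 20*log10(13791) = 82.79 dB
Step 2: SE = 134 - 82.79 - 72 + 23 - 15 = -12.79

-12.79 dB


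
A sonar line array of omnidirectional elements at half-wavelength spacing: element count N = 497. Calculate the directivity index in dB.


26.96 dB


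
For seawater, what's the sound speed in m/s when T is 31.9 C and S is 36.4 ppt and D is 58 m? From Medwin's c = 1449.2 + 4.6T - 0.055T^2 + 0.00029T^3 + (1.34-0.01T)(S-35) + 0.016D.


c = 1449.2 + 4.6*31.9 - 0.055*31.9^2 + 0.00029*31.9^3 + (1.34 - 0.01*31.9)*(36.4 - 35) + 0.016*58 = 1551.74

1551.74 m/s


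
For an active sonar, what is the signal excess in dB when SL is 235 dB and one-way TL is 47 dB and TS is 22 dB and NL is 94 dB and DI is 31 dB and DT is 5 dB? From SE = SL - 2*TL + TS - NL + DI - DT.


SE = SL - 2*TL + TS - NL + DI - DT = 235 - 2*47 + (22) - 94 + 31 - 5 = 95

95 dB


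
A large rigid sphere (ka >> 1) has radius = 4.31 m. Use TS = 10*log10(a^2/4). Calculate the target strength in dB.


TS = 10*log10(4.31^2 / 4) = 10*log10(4.644025) = 6.67

6.67 dB


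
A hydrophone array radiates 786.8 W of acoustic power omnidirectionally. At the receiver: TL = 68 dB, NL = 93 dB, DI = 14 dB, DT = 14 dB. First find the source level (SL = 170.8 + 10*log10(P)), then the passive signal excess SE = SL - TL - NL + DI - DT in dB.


Step 1: SL = 170.8 + 10*log10(786.8) = 199.76 dB
Step 2: SE = SL - TL - NL + DI - DT = 199.76 - 68 - 93 + 14 - 14 = 38.76

38.76 dB


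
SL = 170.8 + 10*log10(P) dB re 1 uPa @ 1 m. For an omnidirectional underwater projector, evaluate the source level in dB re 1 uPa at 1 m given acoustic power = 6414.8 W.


SL = 170.8 + 10*log10(6414.8) = 170.8 + 38.07 = 208.87

208.87 dB


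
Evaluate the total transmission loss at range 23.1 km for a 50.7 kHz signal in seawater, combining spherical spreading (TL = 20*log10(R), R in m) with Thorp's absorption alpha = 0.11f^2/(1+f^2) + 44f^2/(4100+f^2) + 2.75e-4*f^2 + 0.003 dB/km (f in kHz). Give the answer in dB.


Step 1 (Thorp): alpha = 0.11*2570.49/(1+2570.49) + 44*2570.49/(4100+2570.49) + 2.75e-4*2570.49 + 0.003 = 17.7754 dB/km
Step 2: TL_spread = 20*log10(23100) = 87.27 dB
Step 3: TL_abs = alpha*R = 17.7754 * 23.1 = 410.61 dB
Step 4: TL_total = 87.27 + 410.61 = 497.88

497.88 dB


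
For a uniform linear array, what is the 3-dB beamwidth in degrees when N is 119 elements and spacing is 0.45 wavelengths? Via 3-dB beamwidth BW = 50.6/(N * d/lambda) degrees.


BW = 50.6 / (119 * 0.45) = 50.6 / 53.55 = 0.94

0.94 deg


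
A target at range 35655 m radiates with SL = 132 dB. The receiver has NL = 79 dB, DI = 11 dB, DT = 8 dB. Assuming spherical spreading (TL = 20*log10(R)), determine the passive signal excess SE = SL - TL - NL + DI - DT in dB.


Step 1: TL = 20*log10(35655) = 91.04 dB
Step 2: SE = 132 - 91.04 - 79 + 11 - 8 = -35.04

-35.04 dB


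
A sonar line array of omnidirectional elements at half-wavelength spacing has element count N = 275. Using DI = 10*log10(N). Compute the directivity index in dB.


DI = 10*log10(275) = 24.39

24.39 dB


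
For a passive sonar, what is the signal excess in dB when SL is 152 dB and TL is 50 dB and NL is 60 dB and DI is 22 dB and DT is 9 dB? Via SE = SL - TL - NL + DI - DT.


SE = SL - TL - NL + DI - DT = 152 - 50 - 60 + 22 - 9 = 55

55 dB


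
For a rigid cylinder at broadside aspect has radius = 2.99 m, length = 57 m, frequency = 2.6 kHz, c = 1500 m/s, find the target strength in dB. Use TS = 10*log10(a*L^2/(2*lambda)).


39.25 dB


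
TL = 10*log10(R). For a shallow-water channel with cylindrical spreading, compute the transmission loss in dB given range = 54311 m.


47.35 dB


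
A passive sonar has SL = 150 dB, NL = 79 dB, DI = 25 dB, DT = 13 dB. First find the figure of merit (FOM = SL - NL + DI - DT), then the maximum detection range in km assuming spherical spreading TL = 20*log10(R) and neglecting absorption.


Step 1: FOM = SL - NL + DI - DT = 150 - 79 + 25 - 13 = 83 dB
Step 2: at max range FOM = TL = 20*log10(R), so R = 10^(83/20) = 14125.38 m = 14.13 km

14.13 km


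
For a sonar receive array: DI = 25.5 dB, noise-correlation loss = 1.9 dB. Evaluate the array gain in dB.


AG = DI - L_corr = 25.5 - 1.9 = 23.6

23.6 dB


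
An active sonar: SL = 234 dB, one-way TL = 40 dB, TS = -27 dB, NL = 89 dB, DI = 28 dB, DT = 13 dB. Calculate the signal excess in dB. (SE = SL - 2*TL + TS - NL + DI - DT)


SE = SL - 2*TL + TS - NL + DI - DT = 234 - 2*40 + (-27) - 89 + 28 - 13 = 53

53 dB


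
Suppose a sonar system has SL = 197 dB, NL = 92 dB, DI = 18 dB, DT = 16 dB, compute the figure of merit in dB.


107 dB


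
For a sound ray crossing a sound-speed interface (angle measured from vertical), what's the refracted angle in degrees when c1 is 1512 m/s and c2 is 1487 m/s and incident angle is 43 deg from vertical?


sin(theta2) = (c2/c1)*sin(theta1) = (1487/1512)*sin(43 deg) = 0.67072
theta2 = arcsin(0.67072) = 42.12

42.12 deg


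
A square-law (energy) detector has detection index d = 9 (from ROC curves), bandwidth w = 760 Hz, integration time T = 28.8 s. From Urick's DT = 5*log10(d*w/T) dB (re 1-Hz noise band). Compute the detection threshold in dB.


11.88 dB


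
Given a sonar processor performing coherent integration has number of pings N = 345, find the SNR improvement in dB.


Gain = 10*log10(345) = 25.38

25.38 dB


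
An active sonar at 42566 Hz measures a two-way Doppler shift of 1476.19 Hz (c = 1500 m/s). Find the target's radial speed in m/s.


From fd = 2*f*v/c, v = c*fd/(2*f) = 1500 * 1476.19 / (2*42566) = 26.01

26.01 m/s


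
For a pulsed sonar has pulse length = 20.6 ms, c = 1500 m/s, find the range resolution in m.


dR = c*tau/2 = 1500 * 20.6e-3 / 2 = 15.45

15.45 m


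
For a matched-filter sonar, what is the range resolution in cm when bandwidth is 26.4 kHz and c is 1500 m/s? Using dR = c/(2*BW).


dR = c/(2*BW) = 1500 / (2 * 26.4e3) = 0.0284 m = 2.84 cm

2.84 cm


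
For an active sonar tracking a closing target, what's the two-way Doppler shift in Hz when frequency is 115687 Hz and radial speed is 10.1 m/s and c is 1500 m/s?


fd = 2*f*v/c = 2 * 115687 * 10.1 / 1500 = 1557.92

1557.92 Hz


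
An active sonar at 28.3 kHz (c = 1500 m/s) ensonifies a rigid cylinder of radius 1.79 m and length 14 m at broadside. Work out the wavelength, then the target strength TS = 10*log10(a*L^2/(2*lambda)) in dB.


Step 1: lambda = c/f = 1500/28300 = 0.053 m
Step 2: TS = 10*log10(a*L^2/(2*lambda)) = 10*log10(1.79*14^2/(2*0.053)) = 35.2

35.2 dB


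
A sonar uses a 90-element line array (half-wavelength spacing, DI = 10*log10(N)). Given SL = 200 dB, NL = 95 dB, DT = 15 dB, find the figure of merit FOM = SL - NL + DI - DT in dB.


Step 1: DI = 10*log10(90) = 19.54 dB
Step 2: FOM = SL - NL + DI - DT = 200 - 95 + 19.54 - 15 = 109.54

109.54 dB


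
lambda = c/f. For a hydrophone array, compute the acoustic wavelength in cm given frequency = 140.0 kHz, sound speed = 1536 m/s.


lambda = c/f = 1536 / 140000 = 0.011 m = 1.1 cm

1.1 cm


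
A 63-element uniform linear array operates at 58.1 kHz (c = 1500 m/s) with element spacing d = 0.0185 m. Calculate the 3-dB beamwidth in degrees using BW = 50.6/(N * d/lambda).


1.12 deg


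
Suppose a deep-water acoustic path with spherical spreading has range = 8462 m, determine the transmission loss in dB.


TL = 20*log10(8462) = 78.55

78.55 dB


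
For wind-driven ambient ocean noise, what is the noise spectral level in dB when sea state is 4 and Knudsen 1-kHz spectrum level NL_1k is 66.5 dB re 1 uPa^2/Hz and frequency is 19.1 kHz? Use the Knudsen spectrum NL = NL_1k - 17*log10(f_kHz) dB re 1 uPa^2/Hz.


NL = NL_1k - 17*log10(f_kHz) = 66.5 - 17*log10(19.1) = 66.5 - (21.78) = 44.72

44.72 dB


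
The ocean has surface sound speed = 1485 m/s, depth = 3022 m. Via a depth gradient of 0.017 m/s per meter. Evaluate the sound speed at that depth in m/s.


c = 1485 + 0.017 * 3022 = 1536.374

1536.374 m/s


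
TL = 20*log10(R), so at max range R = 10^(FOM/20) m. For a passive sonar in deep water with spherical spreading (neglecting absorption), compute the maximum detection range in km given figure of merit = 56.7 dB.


At max range FOM = TL, so 20*log10(R) = 56.7
R = 10^(56.7/20) = 683.91 m = 0.68 km

0.68 km


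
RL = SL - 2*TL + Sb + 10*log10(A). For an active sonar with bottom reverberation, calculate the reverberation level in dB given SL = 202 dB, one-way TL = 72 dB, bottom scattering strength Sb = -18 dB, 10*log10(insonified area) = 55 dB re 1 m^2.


95 dB


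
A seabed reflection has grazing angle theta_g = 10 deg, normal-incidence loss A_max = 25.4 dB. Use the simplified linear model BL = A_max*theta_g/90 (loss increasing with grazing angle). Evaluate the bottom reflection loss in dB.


BL = A_max * theta_g / 90 = 25.4 * 10 / 90 = 2.82

2.82 dB


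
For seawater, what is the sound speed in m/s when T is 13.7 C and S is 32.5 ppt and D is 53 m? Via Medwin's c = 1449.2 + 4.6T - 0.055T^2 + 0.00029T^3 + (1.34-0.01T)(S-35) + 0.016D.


c = 1449.2 + 4.6*13.7 - 0.055*13.7^2 + 0.00029*13.7^3 + (1.34 - 0.01*13.7)*(32.5 - 35) + 0.016*53 = 1500.48

1500.48 m/s


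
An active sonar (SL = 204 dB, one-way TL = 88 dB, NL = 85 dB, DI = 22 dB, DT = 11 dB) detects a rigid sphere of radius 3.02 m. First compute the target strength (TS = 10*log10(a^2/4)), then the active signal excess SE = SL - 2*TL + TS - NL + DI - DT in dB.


Step 1: TS = 10*log10(3.02^2/4) = 3.58 dB
Step 2: SE = SL - 2*TL + TS - NL + DI - DT = 204 - 2*88 + (3.58) - 85 + 22 - 11 = -42.42

-42.42 dB


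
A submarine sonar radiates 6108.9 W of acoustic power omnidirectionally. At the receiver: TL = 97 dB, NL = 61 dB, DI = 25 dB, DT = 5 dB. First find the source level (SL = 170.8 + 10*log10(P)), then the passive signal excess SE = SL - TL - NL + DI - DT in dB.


Step 1: SL = 170.8 + 10*log10(6108.9) = 208.66 dB
Step 2: SE = SL - TL - NL + DI - DT = 208.66 - 97 - 61 + 25 - 5 = 70.66

70.66 dB


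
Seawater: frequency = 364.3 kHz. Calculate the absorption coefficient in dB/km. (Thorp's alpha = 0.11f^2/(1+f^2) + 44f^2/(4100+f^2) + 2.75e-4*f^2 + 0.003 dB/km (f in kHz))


f^2 = 132714.49
alpha = 0.11*132714.49/(1+132714.49) + 44*132714.49/(4100+132714.49) + 2.75e-4*132714.49 + 0.003 = 79.291

79.291 dB/km


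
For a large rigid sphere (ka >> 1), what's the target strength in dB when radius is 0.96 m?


-6.38 dB


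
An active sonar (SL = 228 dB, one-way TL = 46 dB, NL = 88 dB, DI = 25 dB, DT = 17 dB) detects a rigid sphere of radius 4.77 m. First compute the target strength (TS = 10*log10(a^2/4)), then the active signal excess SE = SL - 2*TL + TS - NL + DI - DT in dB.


Step 1: TS = 10*log10(4.77^2/4) = 7.55 dB
Step 2: SE = SL - 2*TL + TS - NL + DI - DT = 228 - 2*46 + (7.55) - 88 + 25 - 17 = 63.55

63.55 dB


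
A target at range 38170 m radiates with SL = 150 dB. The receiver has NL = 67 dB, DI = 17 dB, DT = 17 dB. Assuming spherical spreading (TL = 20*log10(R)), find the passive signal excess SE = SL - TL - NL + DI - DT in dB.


Step 1: TL = 20*log10(38170) = 91.63 dB
Step 2: SE = 150 - 91.63 - 67 + 17 - 17 = -8.63

-8.63 dB


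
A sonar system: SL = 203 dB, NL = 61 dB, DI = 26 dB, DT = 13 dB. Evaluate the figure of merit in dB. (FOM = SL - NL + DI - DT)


155 dB


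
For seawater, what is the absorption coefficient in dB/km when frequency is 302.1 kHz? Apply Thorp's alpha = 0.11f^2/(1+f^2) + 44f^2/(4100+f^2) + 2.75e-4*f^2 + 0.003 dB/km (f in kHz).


67.319 dB/km


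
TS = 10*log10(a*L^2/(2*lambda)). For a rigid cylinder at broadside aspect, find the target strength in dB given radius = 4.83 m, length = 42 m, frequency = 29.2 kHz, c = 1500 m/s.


lambda = 1500/29200 = 0.05137 m
TS = 10*log10(4.83*42^2/(2*0.05137)) = 49.19

49.19 dB


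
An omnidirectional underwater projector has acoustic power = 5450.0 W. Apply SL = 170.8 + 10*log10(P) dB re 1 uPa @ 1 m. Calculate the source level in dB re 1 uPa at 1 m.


SL = 170.8 + 10*log10(5450.0) = 170.8 + 37.36 = 208.16

208.16 dB


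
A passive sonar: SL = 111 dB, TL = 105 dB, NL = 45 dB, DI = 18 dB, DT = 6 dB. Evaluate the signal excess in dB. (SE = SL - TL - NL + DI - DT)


SE = SL - TL - NL + DI - DT = 111 - 105 - 45 + 18 - 6 = -27

-27 dB


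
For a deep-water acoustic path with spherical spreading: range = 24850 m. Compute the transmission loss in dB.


TL = 20*log10(24850) = 87.91

87.91 dB


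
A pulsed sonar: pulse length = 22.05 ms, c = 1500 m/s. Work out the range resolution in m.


dR = c*tau/2 = 1500 * 22.05e-3 / 2 = 16.5375

16.5375 m


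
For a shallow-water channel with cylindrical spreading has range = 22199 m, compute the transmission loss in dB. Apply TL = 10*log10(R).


TL = 10*log10(22199) = 43.46

43.46 dB


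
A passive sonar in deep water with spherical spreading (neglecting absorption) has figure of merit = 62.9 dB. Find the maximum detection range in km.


At max range FOM = TL, so 20*log10(R) = 62.9
R = 10^(62.9/20) = 1396.37 m = 1.4 km

1.4 km


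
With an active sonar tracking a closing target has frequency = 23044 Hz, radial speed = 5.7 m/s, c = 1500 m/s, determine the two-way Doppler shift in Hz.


175.13 Hz


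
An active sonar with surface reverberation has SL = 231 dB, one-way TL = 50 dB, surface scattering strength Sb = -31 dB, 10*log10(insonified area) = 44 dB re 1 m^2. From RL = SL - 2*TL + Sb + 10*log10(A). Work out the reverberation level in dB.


RL = SL - 2*TL + Sb + 10*log10(A) = 231 - 2*50 + (-31) + 44 = 144

144 dB


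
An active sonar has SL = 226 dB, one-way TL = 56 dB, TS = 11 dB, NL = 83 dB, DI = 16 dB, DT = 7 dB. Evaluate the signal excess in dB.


51 dB


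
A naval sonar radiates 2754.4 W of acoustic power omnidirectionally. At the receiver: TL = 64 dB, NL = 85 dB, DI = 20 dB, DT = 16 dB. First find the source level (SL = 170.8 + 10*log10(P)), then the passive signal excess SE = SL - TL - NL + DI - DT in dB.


Step 1: SL = 170.8 + 10*log10(2754.4) = 205.2 dB
Step 2: SE = SL - TL - NL + DI - DT = 205.2 - 64 - 85 + 20 - 16 = 60.2

60.2 dB


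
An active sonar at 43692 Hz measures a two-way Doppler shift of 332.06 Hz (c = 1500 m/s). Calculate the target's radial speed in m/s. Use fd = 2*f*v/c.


From fd = 2*f*v/c, v = c*fd/(2*f) = 1500 * 332.06 / (2*43692) = 5.7

5.7 m/s


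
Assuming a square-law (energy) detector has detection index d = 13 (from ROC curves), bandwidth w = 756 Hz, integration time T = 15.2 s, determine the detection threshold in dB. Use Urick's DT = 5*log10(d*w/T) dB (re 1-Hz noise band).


DT = 5*log10(d*w/T) = 5*log10(13 * 756 / 15.2) = 5*log10(646.58) = 14.05

14.05 dB


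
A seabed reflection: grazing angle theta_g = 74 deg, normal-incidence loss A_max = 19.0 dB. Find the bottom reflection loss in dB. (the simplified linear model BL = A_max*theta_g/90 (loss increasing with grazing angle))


BL = A_max * theta_g / 90 = 19.0 * 74 / 90 = 15.62

15.62 dB


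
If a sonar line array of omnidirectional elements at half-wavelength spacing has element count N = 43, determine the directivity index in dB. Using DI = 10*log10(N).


DI = 10*log10(43) = 16.33

16.33 dB


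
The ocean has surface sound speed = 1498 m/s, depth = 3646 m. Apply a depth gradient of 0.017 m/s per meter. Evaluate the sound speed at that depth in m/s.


1559.982 m/s


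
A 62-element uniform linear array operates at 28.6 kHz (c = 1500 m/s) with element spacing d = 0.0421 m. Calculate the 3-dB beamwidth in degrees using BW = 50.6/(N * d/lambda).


Step 1: lambda = 1500/28600 = 0.05245 m
Step 2: d/lambda = 0.0421/0.05245 = 0.8027
Step 3: BW = 50.6/(N * d/lambda) = 50.6/(62 * 0.8027) = 1.02

1.02 deg


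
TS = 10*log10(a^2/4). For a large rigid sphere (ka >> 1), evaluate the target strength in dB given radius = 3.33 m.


TS = 10*log10(3.33^2 / 4) = 10*log10(2.772225) = 4.43

4.43 dB


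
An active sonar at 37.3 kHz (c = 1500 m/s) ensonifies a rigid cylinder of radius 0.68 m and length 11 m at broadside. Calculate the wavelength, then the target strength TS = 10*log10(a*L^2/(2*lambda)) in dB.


Step 1: lambda = c/f = 1500/37300 = 0.04021 m
Step 2: TS = 10*log10(a*L^2/(2*lambda)) = 10*log10(0.68*11^2/(2*0.04021)) = 30.1

30.1 dB


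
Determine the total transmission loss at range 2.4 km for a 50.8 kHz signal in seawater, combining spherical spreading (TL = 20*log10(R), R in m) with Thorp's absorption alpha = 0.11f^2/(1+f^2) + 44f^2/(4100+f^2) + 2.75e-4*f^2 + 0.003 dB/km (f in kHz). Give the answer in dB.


Step 1 (Thorp): alpha = 0.11*2580.64/(1+2580.64) + 44*2580.64/(4100+2580.64) + 2.75e-4*2580.64 + 0.003 = 17.8192 dB/km
Step 2: TL_spread = 20*log10(2400) = 67.6 dB
Step 3: TL_abs = alpha*R = 17.8192 * 2.4 = 42.77 dB
Step 4: TL_total = 67.6 + 42.77 = 110.37

110.37 dB


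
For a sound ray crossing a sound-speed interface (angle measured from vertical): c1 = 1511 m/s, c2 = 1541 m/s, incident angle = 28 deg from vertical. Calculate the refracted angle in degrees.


28.61 deg


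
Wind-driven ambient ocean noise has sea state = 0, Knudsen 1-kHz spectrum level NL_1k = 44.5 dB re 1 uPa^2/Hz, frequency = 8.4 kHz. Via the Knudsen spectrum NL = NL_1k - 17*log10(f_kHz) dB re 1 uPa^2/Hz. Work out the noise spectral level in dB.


28.79 dB


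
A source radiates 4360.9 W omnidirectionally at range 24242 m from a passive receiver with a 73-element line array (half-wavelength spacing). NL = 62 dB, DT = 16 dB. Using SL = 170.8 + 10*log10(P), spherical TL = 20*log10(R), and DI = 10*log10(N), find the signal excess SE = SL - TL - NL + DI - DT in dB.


Step 1: SL = 170.8 + 10*log10(4360.9) = 207.2 dB
Step 2: TL = 20*log10(24242) = 87.69 dB
Step 3: DI = 10*log10(73) = 18.63 dB
Step 4: SE = SL - TL - NL + DI - DT = 207.2 - 87.69 - 62 + 18.63 - 16 = 60.14

60.14 dB


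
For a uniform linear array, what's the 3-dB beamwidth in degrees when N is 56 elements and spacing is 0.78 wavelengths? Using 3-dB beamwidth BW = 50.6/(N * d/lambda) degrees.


1.16 deg


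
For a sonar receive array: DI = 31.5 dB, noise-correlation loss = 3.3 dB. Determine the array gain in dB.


AG = DI - L_corr = 31.5 - 3.3 = 28.2

28.2 dB


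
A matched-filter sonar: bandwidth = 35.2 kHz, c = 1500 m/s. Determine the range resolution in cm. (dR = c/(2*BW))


2.13 cm


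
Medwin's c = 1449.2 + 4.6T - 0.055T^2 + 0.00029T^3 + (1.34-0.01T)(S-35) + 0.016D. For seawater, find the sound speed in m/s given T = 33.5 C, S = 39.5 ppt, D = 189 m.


1560.03 m/s


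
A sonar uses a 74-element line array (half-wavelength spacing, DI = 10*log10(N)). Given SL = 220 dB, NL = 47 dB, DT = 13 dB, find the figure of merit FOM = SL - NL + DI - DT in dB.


Step 1: DI = 10*log10(74) = 18.69 dB
Step 2: FOM = SL - NL + DI - DT = 220 - 47 + 18.69 - 13 = 178.69

178.69 dB


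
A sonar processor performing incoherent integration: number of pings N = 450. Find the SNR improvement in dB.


Gain = 5*log10(450) = 13.27

13.27 dB


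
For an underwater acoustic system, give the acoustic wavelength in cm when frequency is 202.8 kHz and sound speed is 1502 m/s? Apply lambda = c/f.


0.74 cm


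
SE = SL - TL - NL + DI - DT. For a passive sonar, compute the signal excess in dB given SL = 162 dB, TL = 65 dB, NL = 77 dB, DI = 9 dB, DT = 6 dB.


SE = SL - TL - NL + DI - DT = 162 - 65 - 77 + 9 - 6 = 23

23 dB
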